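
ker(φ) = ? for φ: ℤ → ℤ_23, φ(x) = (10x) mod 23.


Kernel = preimage of identity
ker(φ) = {x ∈ ℤ : 10x ≡ 0 (mod 23)}. gcd(10,23) = 1, so 10x ≡ 0 (mod 23) ⟺ x ≡ 0 (mod 23/1 = 23). Hence ker(φ) = 23ℤ

ker(φ) = 23ℤ


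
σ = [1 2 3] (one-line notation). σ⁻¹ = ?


To find σ⁻¹, swap domain and range:
σ(1) = 1 → σ⁻¹(1) = 1
σ(2) = 2 → σ⁻¹(2) = 2
σ(3) = 3 → σ⁻¹(3) = 3

σ⁻¹ = [1 2 3]


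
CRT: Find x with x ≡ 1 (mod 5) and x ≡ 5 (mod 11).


m₁ = 5, m₂ = 11, gcd = 1, so CRT applies. M = m₁·m₂ = 55
Let M₁ = M/m₁ = 11, M₂ = M/m₂ = 5
Find y₁ ≡ M₁⁻¹ (mod m₁): 11⁻¹ ≡ 1 (mod 5)
Find y₂ ≡ M₂⁻¹ (mod m₂): 5⁻¹ ≡ 9 (mod 11)
x = a₁·M₁·y₁ + a₂·M₂·y₂ = 1·11·1 + 5·5·9 = 236
Reduce mod 55: x ≡ 16
Check: 16 mod 5 = 1 ✓, 16 mod 11 = 5 ✓

x ≡ 16 (mod 55)


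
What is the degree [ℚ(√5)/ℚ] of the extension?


√5 has minimal polynomial x² - 5 (irreducible over ℚ since 5 is squarefree)

[ℚ(√5)/ℚ] = 2


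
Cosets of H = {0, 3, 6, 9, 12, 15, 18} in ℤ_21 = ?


H = {0, 3, 6, 9, 12, 15, 18}, |H| = 7
Number of cosets = |G|/|H| = 21/7 = 3
0 + H = {0, 3, 6, 9, 12, 15, 18}
1 + H = {1, 4, 7, 10, 13, 16, 19}
2 + H = {2, 5, 8, 11, 14, 17, 20}

Cosets: 0+H={0,3,6,9,12,15,18}; 1+H={1,4,7,10,13,16,19}; 2+H={2,5,8,11,14,17,20}


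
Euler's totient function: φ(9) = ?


φ(n) = count of k ∈ {1,...,n} with gcd(k,n)=1
Coprimes to 9: {1, 2, 4, 5, 7, 8}
Count: 6

φ(9) = 6


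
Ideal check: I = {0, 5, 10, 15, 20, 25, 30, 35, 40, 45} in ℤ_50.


Check ideal conditions for I = {0, 5, 10, 15, 20, 25, 30, 35, 40, 45} in ℤ_50:
(1) I is an additive subgroup? Yes
(2) For r ∈ ℤ_50 and a ∈ I: r·a ∈ I? Yes

Yes, I is an ideal of ℤ_50


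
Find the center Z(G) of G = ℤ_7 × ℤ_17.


Z(G) = {g ∈ G | gx = xg for all x ∈ G}
Direct product of abelian groups is abelian, so Z(G) = G

Z(ℤ_7 × ℤ_17) = ℤ_7 × ℤ_17


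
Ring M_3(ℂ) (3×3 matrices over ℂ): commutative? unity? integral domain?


Matrix multiplication is non-commutative for n ≥ 2; the identity matrix I is the unity; singular matrices give zero divisors, so not an integral domain
Commutative: No
Integral domain: No
Has unity: Yes

M_3(ℂ) (3×3 matrices over ℂ): Commutative=No, Unity=Yes


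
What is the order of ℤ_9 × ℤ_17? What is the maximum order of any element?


|ℤ_9 × ℤ_17| = 9 × 17 = 153
Max element order = lcm(9,17) = 153
Cyclic? Yes (gcd=1)

|ℤ_9×ℤ_17| = 153, max element order = 153


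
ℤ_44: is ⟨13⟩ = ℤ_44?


g generates ℤ_n iff gcd(g, n) = 1
gcd(13, 44) = 1
Since gcd = 1, 13 is a generator.

Yes, 13 generates ℤ_44


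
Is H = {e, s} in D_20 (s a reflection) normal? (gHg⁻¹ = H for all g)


H = {e, s} in D_20 (s a reflection)
r·s·r⁻¹ = sr⁻² ≠ s for n ≥ 3, so {e, s} is not closed under conjugation

No, not a normal subgroup


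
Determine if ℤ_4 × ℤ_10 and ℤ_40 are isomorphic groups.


Comparing ℤ_4 × ℤ_10 and ℤ_40:
gcd(4,10) = 2 ≠ 1. Max element order in ℤ_4×ℤ_10 is lcm(4,10) = 20 < 40, so it has no element of order 40

No, ℤ_4 × ℤ_10 ≇ ℤ_40


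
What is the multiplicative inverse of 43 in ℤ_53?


Use the extended Euclidean algorithm to write 1 = 43·s + 53·t; then s mod 53 is the inverse.
Euclidean algorithm:
  43 = 0·53 + 43
  53 = 1·43 + 10
  43 = 4·10 + 3
  10 = 3·3 + 1
  3 = 3·1 + 0
gcd(43,53) = 1
Back-substitution gives: 43·(-16) + 53·(13) = 1
So 43⁻¹ ≡ -16 ≡ 37 (mod 53)
Check: 43 × 37 = 1591 ≡ 1 (mod 53) ✓

43⁻¹ ≡ 37 (mod 53)


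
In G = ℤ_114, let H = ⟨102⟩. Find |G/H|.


|⟨102⟩| = n / gcd(102, 114) = 114 / 6 = 19
H is normal (ℤ_114 is abelian).
|G/H| = |G| / |H| = 114 / 19 = 6

|G/H| = 6


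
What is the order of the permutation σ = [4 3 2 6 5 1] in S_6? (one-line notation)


Cycle decomposition: (1 4 6) (2 3)
Cycle lengths: 3, 2
Order = lcm(3, 2) = 6

ord(σ) = 6


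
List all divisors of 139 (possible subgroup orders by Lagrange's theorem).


Lagrange's theorem: |H| divides |G|
|G| = 139
Divisors of 139: 1, 139

Possible subgroup orders: {1, 139}


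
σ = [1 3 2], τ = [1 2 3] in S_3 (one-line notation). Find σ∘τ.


σ∘τ: apply τ first, then σ
1 →τ 1 →σ 1
2 →τ 2 →σ 3
3 →τ 3 →σ 2

σ∘τ = [1 3 2]


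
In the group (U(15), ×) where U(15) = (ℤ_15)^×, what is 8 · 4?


Operation: multiplication mod 15
8 · 4 = (a × b) mod 15 with a = 8, b = 4

8 · 4 = 2


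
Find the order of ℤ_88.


ℤ_n has n elements.

|ℤ_88| = 88


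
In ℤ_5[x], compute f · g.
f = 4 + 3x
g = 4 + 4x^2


Expand and collect like terms; reduce coefficients mod 5:
x^0: 4·4 = 16 ≡ 1 (mod 5)
x^1: 4·0 + 3·4 = 12 ≡ 2 (mod 5)
x^2: 4·4 + 3·0 = 16 ≡ 1 (mod 5)
x^3: 3·4 = 12 ≡ 2 (mod 5)
Result: 1 + 2x + x^2 + 2x^3

f · g = 1 + 2x + x^2 + 2x^3


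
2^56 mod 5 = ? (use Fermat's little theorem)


Fermat's little theorem: if p is prime and gcd(a,p)=1, then a^(p-1) ≡ 1 (mod p)
p = 5 is prime, gcd(2,5) = 1
Reduce exponent: 56 mod 4 = 0
So 2^56 ≡ 2^0 (mod 5)
2^0 = 1

2^56 ≡ 1 (mod 5)


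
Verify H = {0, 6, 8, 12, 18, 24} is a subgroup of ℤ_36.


Subgroup test for H = {0, 6, 8, 12, 18, 24} in (ℤ_36, +):
(1) 0 ∈ H? Yes
(2) Closure: for all a,b ∈ H, (a+b) mod 36 ∈ H? No  [counterexample: 6 + 8 = 14 ∉ H]
(3) Inverses: for all a ∈ H, -a mod 36 ∈ H? No

No, H is not a subgroup of ℤ_36


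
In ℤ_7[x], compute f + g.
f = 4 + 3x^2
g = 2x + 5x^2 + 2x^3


Add coefficients mod 7:
x^0: 4 + 0 = 4 (mod 7)
x^1: 0 + 2 = 2 (mod 7)
x^2: 3 + 5 = 1 (mod 7)
x^3: 0 + 2 = 2 (mod 7)
Result: 4 + 2x + x^2 + 2x^3

f + g = 4 + 2x + x^2 + 2x^3


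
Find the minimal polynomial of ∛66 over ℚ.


∛66 satisfies x³ - 66 = 0, irreducible over ℚ (no rational root; 66 is not a perfect cube)

Minimal polynomial: x³ - 66


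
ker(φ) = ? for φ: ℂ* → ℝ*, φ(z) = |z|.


Kernel = preimage of identity
ker(φ) = {z ∈ ℂ* | |z| = 1} = unit circle S¹

ker(φ) = S¹ (unit circle)


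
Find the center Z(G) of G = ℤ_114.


Z(G) = {g ∈ G | gx = xg for all x ∈ G}
ℤ_114 is abelian, so Z(G) = G

Z(ℤ_114) = ℤ_114


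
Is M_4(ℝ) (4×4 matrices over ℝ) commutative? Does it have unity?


Matrix multiplication is non-commutative for n ≥ 2; the identity matrix I is the unity; singular matrices give zero divisors, so not an integral domain
Commutative: No
Integral domain: No
Has unity: Yes

M_4(ℝ) (4×4 matrices over ℝ): Commutative=No, Unity=Yes


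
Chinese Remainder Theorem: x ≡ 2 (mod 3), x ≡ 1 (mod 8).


m₁ = 3, m₂ = 8, gcd = 1, so CRT applies. M = m₁·m₂ = 24
Let M₁ = M/m₁ = 8, M₂ = M/m₂ = 3
Find y₁ ≡ M₁⁻¹ (mod m₁): 8⁻¹ ≡ 2 (mod 3)
Find y₂ ≡ M₂⁻¹ (mod m₂): 3⁻¹ ≡ 3 (mod 8)
x = a₁·M₁·y₁ + a₂·M₂·y₂ = 2·8·2 + 1·3·3 = 41
Reduce mod 24: x ≡ 17
Check: 17 mod 3 = 2 ✓, 17 mod 8 = 1 ✓

x ≡ 17 (mod 24)


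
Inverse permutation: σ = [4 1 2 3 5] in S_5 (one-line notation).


To find σ⁻¹, swap domain and range:
σ(1) = 4 → σ⁻¹(4) = 1
σ(2) = 1 → σ⁻¹(1) = 2
σ(3) = 2 → σ⁻¹(2) = 3
σ(4) = 3 → σ⁻¹(3) = 4
σ(5) = 5 → σ⁻¹(5) = 5

σ⁻¹ = [2 3 4 1 5]


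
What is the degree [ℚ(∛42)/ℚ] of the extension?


∛42 has minimal polynomial x³ - 42 (irreducible over ℚ since 42 is not a perfect cube)

[ℚ(∛42)/ℚ] = 3


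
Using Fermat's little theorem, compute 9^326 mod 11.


Fermat's little theorem: if p is prime and gcd(a,p)=1, then a^(p-1) ≡ 1 (mod p)
p = 11 is prime, gcd(9,11) = 1
Reduce exponent: 326 mod 10 = 6
So 9^326 ≡ 9^6 (mod 11)
9^6 mod 11 = 9

9^326 ≡ 9 (mod 11)


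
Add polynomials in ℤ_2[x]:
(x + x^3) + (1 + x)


Add coefficients mod 2:
x^0: 0 + 1 = 1 (mod 2)
x^1: 1 + 1 = 0 (mod 2)
x^2: 0 + 0 = 0 (mod 2)
x^3: 1 + 0 = 1 (mod 2)
Result: 1 + x^3

f + g = 1 + x^3


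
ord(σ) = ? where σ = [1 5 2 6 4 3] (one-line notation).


Cycle decomposition: (2 5 4 6 3)
Cycle lengths: 5
Order = lcm(5) = 5

ord(σ) = 5


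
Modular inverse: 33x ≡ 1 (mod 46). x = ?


Use the extended Euclidean algorithm to write 1 = 33·s + 46·t; then s mod 46 is the inverse.
Euclidean algorithm:
  33 = 0·46 + 33
  46 = 1·33 + 13
  33 = 2·13 + 7
  13 = 1·7 + 6
  7 = 1·6 + 1
  6 = 6·1 + 0
gcd(33,46) = 1
Back-substitution gives: 33·(7) + 46·(-5) = 1
So 33⁻¹ ≡ 7 ≡ 7 (mod 46)
Check: 33 × 7 = 231 ≡ 1 (mod 46) ✓

33⁻¹ ≡ 7 (mod 46)


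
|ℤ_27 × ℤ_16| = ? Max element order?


|ℤ_27 × ℤ_16| = 27 × 16 = 432
Max element order = lcm(27,16) = 432
Cyclic? Yes (gcd=1)

|ℤ_27×ℤ_16| = 432, max element order = 432


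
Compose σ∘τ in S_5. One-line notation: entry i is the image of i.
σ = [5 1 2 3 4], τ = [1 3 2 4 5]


σ∘τ: apply τ first, then σ
1 →τ 1 →σ 5
2 →τ 3 →σ 2
3 →τ 2 →σ 1
4 →τ 4 →σ 3
5 →τ 5 →σ 4

σ∘τ = [5 2 1 3 4]


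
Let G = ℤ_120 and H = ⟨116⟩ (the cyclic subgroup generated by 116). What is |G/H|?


|⟨116⟩| = n / gcd(116, 120) = 120 / 4 = 30
H is normal (ℤ_120 is abelian).
|G/H| = |G| / |H| = 120 / 30 = 4

|G/H| = 4


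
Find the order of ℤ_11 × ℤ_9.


|A × B| = |A| · |B|
|ℤ_11 × ℤ_9| = 11 × 9 = 99

|ℤ_11 × ℤ_9| = 99


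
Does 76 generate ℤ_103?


g generates ℤ_n iff gcd(g, n) = 1
gcd(76, 103) = 1
Since gcd = 1, 76 is a generator.

Yes, 76 generates ℤ_103


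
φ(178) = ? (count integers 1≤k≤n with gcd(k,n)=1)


Factor n: 178 = 2 × 89
φ(n) = n · ∏(1 - 1/p) over distinct primes p | n
φ(178) = 178 · (1 - 1/2) · (1 - 1/89) = 88

φ(178) = 88


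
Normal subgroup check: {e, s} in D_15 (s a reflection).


H = {e, s} in D_15 (s a reflection)
r·s·r⁻¹ = sr⁻² ≠ s for n ≥ 3, so {e, s} is not closed under conjugation

No, not a normal subgroup


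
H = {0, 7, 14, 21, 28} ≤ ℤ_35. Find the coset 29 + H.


29 + H = {29 + h (mod 35) : h ∈ H}
29+0=29, 29+7=1, 29+14=8, 29+21=15, 29+28=22
29 + H = {1, 8, 15, 22, 29} = 1 + H

29 + H = {1, 8, 15, 22, 29}


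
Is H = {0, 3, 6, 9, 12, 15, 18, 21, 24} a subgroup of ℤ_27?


Subgroup test for H = {0, 3, 6, 9, 12, 15, 18, 21, 24} in (ℤ_27, +):
(1) 0 ∈ H? Yes
(2) Closure: for all a,b ∈ H, (a+b) mod 27 ∈ H? Yes
(3) Inverses: for all a ∈ H, -a mod 27 ∈ H? Yes

Yes, H is a subgroup of ℤ_27


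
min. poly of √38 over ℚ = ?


√38 satisfies x² - 38 = 0, irreducible over ℚ since 38 is squarefree

Minimal polynomial: x² - 38


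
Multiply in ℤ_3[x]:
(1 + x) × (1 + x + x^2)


Expand and collect like terms; reduce coefficients mod 3:
x^0: 1·1 = 1 ≡ 1 (mod 3)
x^1: 1·1 + 1·1 = 2 ≡ 2 (mod 3)
x^2: 1·1 + 1·1 = 2 ≡ 2 (mod 3)
x^3: 1·1 = 1 ≡ 1 (mod 3)
Result: 1 + 2x + 2x^2 + x^3

f · g = 1 + 2x + 2x^2 + x^3


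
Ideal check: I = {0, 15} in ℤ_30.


Check ideal conditions for I = {0, 15} in ℤ_30:
(1) I is an additive subgroup? Yes
(2) For r ∈ ℤ_30 and a ∈ I: r·a ∈ I? Yes

Yes, I is an ideal of ℤ_30


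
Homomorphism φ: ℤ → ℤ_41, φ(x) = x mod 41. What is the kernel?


Kernel = preimage of identity
ker(φ) = {x ∈ ℤ : x ≡ 0 (mod 41)} = 41ℤ = {0, ±41, ±82, ...}

ker(φ) = 41ℤ


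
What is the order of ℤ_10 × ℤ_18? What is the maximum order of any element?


|ℤ_10 × ℤ_18| = 10 × 18 = 180
Max element order = lcm(10,18) = 90
Cyclic? No (gcd=2)

|ℤ_10×ℤ_18| = 180, max element order = 90


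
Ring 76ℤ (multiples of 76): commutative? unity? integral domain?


76ℤ is a commutative ring under +,× but has no multiplicative identity (1 ∉ 76ℤ); it has no zero divisors, but without unity it is not an integral domain
Commutative: Yes
Integral domain: No
Has unity: No

76ℤ (multiples of 76): Commutative=Yes, Unity=No


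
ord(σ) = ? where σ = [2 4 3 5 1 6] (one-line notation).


Cycle decomposition: (1 2 4 5)
Cycle lengths: 4
Order = lcm(4) = 4

ord(σ) = 4


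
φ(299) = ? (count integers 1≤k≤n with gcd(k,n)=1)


Factor n: 299 = 13 × 23
φ(n) = n · ∏(1 - 1/p) over distinct primes p | n
φ(299) = 299 · (1 - 1/13) · (1 - 1/23) = 264

φ(299) = 264


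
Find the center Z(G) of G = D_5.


Z(G) = {g ∈ G | gx = xg for all x ∈ G}
For odd n, Z(D_n) = {e}: no nontrivial rotation commutes with all reflections

Z(D_5) = {e}


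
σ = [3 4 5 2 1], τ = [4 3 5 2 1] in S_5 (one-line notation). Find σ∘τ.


σ∘τ: apply τ first, then σ
1 →τ 4 →σ 2
2 →τ 3 →σ 5
3 →τ 5 →σ 1
4 →τ 2 →σ 4
5 →τ 1 →σ 3

σ∘τ = [2 5 1 4 3]


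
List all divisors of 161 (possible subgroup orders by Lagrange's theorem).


Lagrange's theorem: |H| divides |G|
|G| = 161
Divisors of 161: 1, 7, 23, 161

Possible subgroup orders: {1, 7, 23, 161}


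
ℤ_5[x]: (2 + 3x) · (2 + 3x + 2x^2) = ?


Expand and collect like terms; reduce coefficients mod 5:
x^0: 2·2 = 4 ≡ 4 (mod 5)
x^1: 2·3 + 3·2 = 12 ≡ 2 (mod 5)
x^2: 2·2 + 3·3 = 13 ≡ 3 (mod 5)
x^3: 3·2 = 6 ≡ 1 (mod 5)
Result: 4 + 2x + 3x^2 + x^3

f · g = 4 + 2x + 3x^2 + x^3


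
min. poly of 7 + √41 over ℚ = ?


Let α = 7 + √41. Then α - 7 = √41, so (α - 7)² = 41, giving α² - 14α + 8 = 0. Degree 2 and α ∉ ℚ, so this is the minimal polynomial.

Minimal polynomial: x² - 14x + 8


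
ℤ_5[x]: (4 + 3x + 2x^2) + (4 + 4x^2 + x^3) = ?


Add coefficients mod 5:
x^0: 4 + 4 = 3 (mod 5)
x^1: 3 + 0 = 3 (mod 5)
x^2: 2 + 4 = 1 (mod 5)
x^3: 0 + 1 = 1 (mod 5)
Result: 3 + 3x + x^2 + x^3

f + g = 3 + 3x + x^2 + x^3


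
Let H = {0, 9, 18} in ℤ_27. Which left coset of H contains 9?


9 + H = {9 + h (mod 27) : h ∈ H}
9+0=9, 9+9=18, 9+18=0
9 + H = {0, 9, 18} = 0 + H

9 + H = {0, 9, 18}


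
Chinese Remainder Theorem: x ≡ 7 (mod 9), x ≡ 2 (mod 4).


m₁ = 9, m₂ = 4, gcd = 1, so CRT applies. M = m₁·m₂ = 36
Let M₁ = M/m₁ = 4, M₂ = M/m₂ = 9
Find y₁ ≡ M₁⁻¹ (mod m₁): 4⁻¹ ≡ 7 (mod 9)
Find y₂ ≡ M₂⁻¹ (mod m₂): 9⁻¹ ≡ 1 (mod 4)
x = a₁·M₁·y₁ + a₂·M₂·y₂ = 7·4·7 + 2·9·1 = 214
Reduce mod 36: x ≡ 34
Check: 34 mod 9 = 7 ✓, 34 mod 4 = 2 ✓

x ≡ 34 (mod 36)


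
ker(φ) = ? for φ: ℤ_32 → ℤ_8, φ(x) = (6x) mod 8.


Kernel = preimage of identity
ker(φ) = {x ∈ ℤ_32 : 6x ≡ 0 (mod 8)}. Since 8 | 32, φ is well-defined. The kernel is the cyclic subgroup ⟨4⟩ of ℤ_32 (order 8), i.e. {0, 4, 8, 12, 16, 20, 24, 28}

ker(φ) = {0, 4, 8, 12, 16, 20, 24, 28}


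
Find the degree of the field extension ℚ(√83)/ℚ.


√83 has minimal polynomial x² - 83 (irreducible over ℚ since 83 is squarefree)

[ℚ(√83)/ℚ] = 2


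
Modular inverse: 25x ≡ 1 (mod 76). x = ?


Use the extended Euclidean algorithm to write 1 = 25·s + 76·t; then s mod 76 is the inverse.
Euclidean algorithm:
  25 = 0·76 + 25
  76 = 3·25 + 1
  25 = 25·1 + 0
gcd(25,76) = 1
Back-substitution gives: 25·(-3) + 76·(1) = 1
So 25⁻¹ ≡ -3 ≡ 73 (mod 76)
Check: 25 × 73 = 1825 ≡ 1 (mod 76) ✓

25⁻¹ ≡ 73 (mod 76)


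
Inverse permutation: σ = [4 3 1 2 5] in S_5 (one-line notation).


To find σ⁻¹, swap domain and range:
σ(1) = 4 → σ⁻¹(4) = 1
σ(2) = 3 → σ⁻¹(3) = 2
σ(3) = 1 → σ⁻¹(1) = 3
σ(4) = 2 → σ⁻¹(2) = 4
σ(5) = 5 → σ⁻¹(5) = 5

σ⁻¹ = [3 4 2 1 5]


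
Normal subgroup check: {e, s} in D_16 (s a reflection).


H = {e, s} in D_16 (s a reflection)
r·s·r⁻¹ = sr⁻² ≠ s for n ≥ 3, so {e, s} is not closed under conjugation

No, not a normal subgroup


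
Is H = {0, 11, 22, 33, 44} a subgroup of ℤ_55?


Subgroup test for H = {0, 11, 22, 33, 44} in (ℤ_55, +):
(1) 0 ∈ H? Yes
(2) Closure: for all a,b ∈ H, (a+b) mod 55 ∈ H? Yes
(3) Inverses: for all a ∈ H, -a mod 55 ∈ H? Yes

Yes, H is a subgroup of ℤ_55


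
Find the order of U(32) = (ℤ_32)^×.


U(n) is the group of units mod n; |U(n)| = φ(n)
|U(32)| = φ(32) = 16

|U(32) = (ℤ_32)^×| = 16


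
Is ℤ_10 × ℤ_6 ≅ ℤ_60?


Comparing ℤ_10 × ℤ_6 and ℤ_60:
gcd(10,6) = 2 ≠ 1. Max element order in ℤ_10×ℤ_6 is lcm(10,6) = 30 < 60, so it has no element of order 60

No, ℤ_10 × ℤ_6 ≇ ℤ_60


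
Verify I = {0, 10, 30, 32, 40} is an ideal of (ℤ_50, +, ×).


Check ideal conditions for I = {0, 10, 30, 32, 40} in ℤ_50:
(1) I is an additive subgroup? No
(2) For r ∈ ℤ_50 and a ∈ I: r·a ∈ I? No  [counterexample: r=2, a=10, r·a mod 50 = 20 ∉ I]

No, I is not an ideal of ℤ_50


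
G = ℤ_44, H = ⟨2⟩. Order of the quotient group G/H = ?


|⟨2⟩| = n / gcd(2, 44) = 44 / 2 = 22
H is normal (ℤ_44 is abelian).
|G/H| = |G| / |H| = 44 / 22 = 2

|G/H| = 2


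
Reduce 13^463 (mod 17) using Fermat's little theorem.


Fermat's little theorem: if p is prime and gcd(a,p)=1, then a^(p-1) ≡ 1 (mod p)
p = 17 is prime, gcd(13,17) = 1
Reduce exponent: 463 mod 16 = 15
So 13^463 ≡ 13^15 (mod 17)
13^15 mod 17 = 4

13^463 ≡ 4 (mod 17)


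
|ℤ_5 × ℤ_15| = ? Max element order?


|ℤ_5 × ℤ_15| = 5 × 15 = 75
Max element order = lcm(5,15) = 15
Cyclic? No (gcd=5)

|ℤ_5×ℤ_15| = 75, max element order = 15


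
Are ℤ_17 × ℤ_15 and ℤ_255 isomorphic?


Comparing ℤ_17 × ℤ_15 and ℤ_255:
gcd(17,15) = 1, so ℤ_17 × ℤ_15 ≅ ℤ_255 (CRT)

Yes, ℤ_17 × ℤ_15 ≅ ℤ_255


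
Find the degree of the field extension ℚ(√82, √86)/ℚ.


[ℚ(√82,√86):ℚ] = [ℚ(√82,√86):ℚ(√82)]·[ℚ(√82):ℚ] = 2·2 = 4

[ℚ(√82, √86)/ℚ] = 4


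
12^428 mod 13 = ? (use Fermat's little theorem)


Fermat's little theorem: if p is prime and gcd(a,p)=1, then a^(p-1) ≡ 1 (mod p)
p = 13 is prime, gcd(12,13) = 1
Reduce exponent: 428 mod 12 = 8
So 12^428 ≡ 12^8 (mod 13)
12^8 mod 13 = 1

12^428 ≡ 1 (mod 13)


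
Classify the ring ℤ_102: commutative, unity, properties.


ℤ_102 is a commutative ring with unity 1; 102 = 2×51 is composite, so 2·51 ≡ 0 gives zero divisors (not an integral domain)
Commutative: Yes
Integral domain: No
Has unity: Yes

ℤ_102: Commutative=Yes, Unity=Yes


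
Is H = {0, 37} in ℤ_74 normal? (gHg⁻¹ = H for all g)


H = {0, 37} in ℤ_74
ℤ_74 is abelian; every subgroup of an abelian group is normal

Yes, normal subgroup


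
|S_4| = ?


|S_n| = n! (number of permutations of n symbols)
|S_4| = 4! = 24

|S_4| = 24


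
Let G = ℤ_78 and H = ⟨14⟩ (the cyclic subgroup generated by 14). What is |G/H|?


|⟨14⟩| = n / gcd(14, 78) = 78 / 2 = 39
H is normal (ℤ_78 is abelian).
|G/H| = |G| / |H| = 78 / 39 = 2

|G/H| = 2


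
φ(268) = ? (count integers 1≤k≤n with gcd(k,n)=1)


Factor n: 268 = 2^2 × 67
φ(n) = n · ∏(1 - 1/p) over distinct primes p | n
φ(268) = 268 · (1 - 1/2) · (1 - 1/67) = 132

φ(268) = 132


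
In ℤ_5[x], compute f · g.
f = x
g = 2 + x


Expand and collect like terms; reduce coefficients mod 5:
x^0: 0·2 = 0 ≡ 0 (mod 5)
x^1: 0·1 + 1·2 = 2 ≡ 2 (mod 5)
x^2: 1·1 = 1 ≡ 1 (mod 5)
Result: 2x + x^2

f · g = 2x + x^2


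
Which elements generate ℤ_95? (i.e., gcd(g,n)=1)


g generates ℤ_n iff gcd(g,n) = 1
Prime factors of 95: 5, 19
Generators are g ∈ {1,...,94} not divisible by any of these primes.
Generators: {1, 2, 3, 4, 6, 7, 8, 9, 11, 12, 13, 14, 16, 17, 18, 21, 22, 23, 24, 26, 27, 28, 29, 31, 32, 33, 34, 36, 37, 39, 41, 42, 43, 44, 46, 47, 48, 49, 51, 52, 53, 54, 56, 58, 59, 61, 62, 63, 64, 66, 67, 68, 69, 71, 72, 73, 74, 77, 78, 79, 81, 82, 83, 84, 86, 87, 88, 89, 91, 92, 93, 94}
Number of generators = φ(95) = 72

Generators of ℤ_95 = {1, 2, 3, 4, 6, 7, 8, 9, 11, 12, 13, 14, 16, 17, 18, 21, 22, 23, 24, 26, 27, 28, 29, 31, 32, 33, 34, 36, 37, 39, 41, 42, 43, 44, 46, 47, 48, 49, 51, 52, 53, 54, 56, 58, 59, 61, 62, 63, 64, 66, 67, 68, 69, 71, 72, 73, 74, 77, 78, 79, 81, 82, 83, 84, 86, 87, 88, 89, 91, 92, 93, 94}


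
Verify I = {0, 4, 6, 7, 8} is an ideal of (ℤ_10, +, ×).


Check ideal conditions for I = {0, 4, 6, 7, 8} in ℤ_10:
(1) I is an additive subgroup? No
(2) For r ∈ ℤ_10 and a ∈ I: r·a ∈ I? No  [counterexample: r=2, a=6, r·a mod 10 = 2 ∉ I]

No, I is not an ideal of ℤ_10


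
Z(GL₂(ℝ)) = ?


Z(G) = {g ∈ G | gx = xg for all x ∈ G}
Only scalar multiples of the identity commute with all invertible matrices

Z(GL₂(ℝ)) = {aI : a ∈ ℝ, a ≠ 0}


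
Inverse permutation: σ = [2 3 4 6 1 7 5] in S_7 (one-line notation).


To find σ⁻¹, swap domain and range:
σ(1) = 2 → σ⁻¹(2) = 1
σ(2) = 3 → σ⁻¹(3) = 2
σ(3) = 4 → σ⁻¹(4) = 3
σ(4) = 6 → σ⁻¹(6) = 4
σ(5) = 1 → σ⁻¹(1) = 5
σ(6) = 7 → σ⁻¹(7) = 6
σ(7) = 5 → σ⁻¹(5) = 7

σ⁻¹ = [5 1 2 3 7 4 6]


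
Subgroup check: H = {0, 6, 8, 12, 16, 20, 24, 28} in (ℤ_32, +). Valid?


Subgroup test for H = {0, 6, 8, 12, 16, 20, 24, 28} in (ℤ_32, +):
(1) 0 ∈ H? Yes
(2) Closure: for all a,b ∈ H, (a+b) mod 32 ∈ H? No  [counterexample: 6 + 8 = 14 ∉ H]
(3) Inverses: for all a ∈ H, -a mod 32 ∈ H? No

No, H is not a subgroup of ℤ_32


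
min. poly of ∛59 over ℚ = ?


∛59 satisfies x³ - 59 = 0, irreducible over ℚ (no rational root; 59 is not a perfect cube)

Minimal polynomial: x³ - 59


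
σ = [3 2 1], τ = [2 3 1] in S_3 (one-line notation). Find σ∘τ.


σ∘τ: apply τ first, then σ
1 →τ 2 →σ 2
2 →τ 3 →σ 1
3 →τ 1 →σ 3

σ∘τ = [2 1 3]


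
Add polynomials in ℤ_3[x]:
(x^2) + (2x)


Add coefficients mod 3:
x^0: 0 + 0 = 0 (mod 3)
x^1: 0 + 2 = 2 (mod 3)
x^2: 1 + 0 = 1 (mod 3)
Result: 2x + x^2

f + g = 2x + x^2


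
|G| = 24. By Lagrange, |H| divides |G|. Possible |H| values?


Lagrange's theorem: |H| divides |G|
|G| = 24
Divisors of 24: 1, 2, 3, 4, 6, 8, 12, 24

Possible subgroup orders: {1, 2, 3, 4, 6, 8, 12, 24}


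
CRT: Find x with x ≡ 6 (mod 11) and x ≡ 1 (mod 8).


m₁ = 11, m₂ = 8, gcd = 1, so CRT applies. M = m₁·m₂ = 88
Let M₁ = M/m₁ = 8, M₂ = M/m₂ = 11
Find y₁ ≡ M₁⁻¹ (mod m₁): 8⁻¹ ≡ 7 (mod 11)
Find y₂ ≡ M₂⁻¹ (mod m₂): 11⁻¹ ≡ 3 (mod 8)
x = a₁·M₁·y₁ + a₂·M₂·y₂ = 6·8·7 + 1·11·3 = 369
Reduce mod 88: x ≡ 17
Check: 17 mod 11 = 6 ✓, 17 mod 8 = 1 ✓

x ≡ 17 (mod 88)


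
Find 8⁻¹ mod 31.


Use the extended Euclidean algorithm to write 1 = 8·s + 31·t; then s mod 31 is the inverse.
Euclidean algorithm:
  8 = 0·31 + 8
  31 = 3·8 + 7
  8 = 1·7 + 1
  7 = 7·1 + 0
gcd(8,31) = 1
Back-substitution gives: 8·(4) + 31·(-1) = 1
So 8⁻¹ ≡ 4 ≡ 4 (mod 31)
Check: 8 × 4 = 32 ≡ 1 (mod 31) ✓

8⁻¹ ≡ 4 (mod 31)


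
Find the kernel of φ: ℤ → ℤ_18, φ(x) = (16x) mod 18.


Kernel = preimage of identity
ker(φ) = {x ∈ ℤ : 16x ≡ 0 (mod 18)}. gcd(16,18) = 2, so 16x ≡ 0 (mod 18) ⟺ x ≡ 0 (mod 18/2 = 9). Hence ker(φ) = 9ℤ

ker(φ) = 9ℤ


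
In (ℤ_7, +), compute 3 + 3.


Operation: addition mod 7
3 + 3 = (a + b) mod 7 with a = 3, b = 3

3 + 3 = 6


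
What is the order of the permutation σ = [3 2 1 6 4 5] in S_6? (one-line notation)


Cycle decomposition: (1 3) (4 6 5)
Cycle lengths: 2, 3
Order = lcm(2, 3) = 6

ord(σ) = 6


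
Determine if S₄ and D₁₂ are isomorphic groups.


Comparing S₄ and D₁₂:
S₄ has trivial center; D₁₂ has center {e, r⁶}

No, S₄ ≇ D₁₂


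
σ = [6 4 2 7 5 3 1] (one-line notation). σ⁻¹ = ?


To find σ⁻¹, swap domain and range:
σ(1) = 6 → σ⁻¹(6) = 1
σ(2) = 4 → σ⁻¹(4) = 2
σ(3) = 2 → σ⁻¹(2) = 3
σ(4) = 7 → σ⁻¹(7) = 4
σ(5) = 5 → σ⁻¹(5) = 5
σ(6) = 3 → σ⁻¹(3) = 6
σ(7) = 1 → σ⁻¹(1) = 7

σ⁻¹ = [7 3 6 2 5 1 4]


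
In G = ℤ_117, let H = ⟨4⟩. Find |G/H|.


|⟨4⟩| = n / gcd(4, 117) = 117 / 1 = 117
H is normal (ℤ_117 is abelian).
|G/H| = |G| / |H| = 117 / 117 = 1

|G/H| = 1


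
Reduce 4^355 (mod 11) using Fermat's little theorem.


Fermat's little theorem: if p is prime and gcd(a,p)=1, then a^(p-1) ≡ 1 (mod p)
p = 11 is prime, gcd(4,11) = 1
Reduce exponent: 355 mod 10 = 5
So 4^355 ≡ 4^5 (mod 11)
4^5 mod 11 = 1

4^355 ≡ 1 (mod 11)


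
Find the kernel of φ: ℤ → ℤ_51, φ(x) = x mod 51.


Kernel = preimage of identity
ker(φ) = {x ∈ ℤ : x ≡ 0 (mod 51)} = 51ℤ = {0, ±51, ±102, ...}

ker(φ) = 51ℤ


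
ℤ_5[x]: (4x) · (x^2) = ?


Expand and collect like terms; reduce coefficients mod 5:
x^0: 0·0 = 0 ≡ 0 (mod 5)
x^1: 0·0 + 4·0 = 0 ≡ 0 (mod 5)
x^2: 0·1 + 4·0 = 0 ≡ 0 (mod 5)
x^3: 4·1 = 4 ≡ 4 (mod 5)
Result: 4x^3

f · g = 4x^3


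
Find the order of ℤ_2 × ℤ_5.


|A × B| = |A| · |B|
|ℤ_2 × ℤ_5| = 2 × 5 = 10

|ℤ_2 × ℤ_5| = 10


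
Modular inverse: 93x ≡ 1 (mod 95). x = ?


Use the extended Euclidean algorithm to write 1 = 93·s + 95·t; then s mod 95 is the inverse.
Euclidean algorithm:
  93 = 0·95 + 93
  95 = 1·93 + 2
  93 = 46·2 + 1
  2 = 2·1 + 0
gcd(93,95) = 1
Back-substitution gives: 93·(47) + 95·(-46) = 1
So 93⁻¹ ≡ 47 ≡ 47 (mod 95)
Check: 93 × 47 = 4371 ≡ 1 (mod 95) ✓

93⁻¹ ≡ 47 (mod 95)


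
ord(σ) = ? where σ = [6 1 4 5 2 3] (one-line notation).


Cycle decomposition: (1 6 3 4 5 2)
Cycle lengths: 6
Order = lcm(6) = 6

ord(σ) = 6


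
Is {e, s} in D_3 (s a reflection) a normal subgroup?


H = {e, s} in D_3 (s a reflection)
r·s·r⁻¹ = sr⁻² ≠ s for n ≥ 3, so {e, s} is not closed under conjugation

No, not a normal subgroup


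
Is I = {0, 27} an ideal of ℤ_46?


Check ideal conditions for I = {0, 27} in ℤ_46:
(1) I is an additive subgroup? No
(2) For r ∈ ℤ_46 and a ∈ I: r·a ∈ I? No  [counterexample: r=2, a=27, r·a mod 46 = 8 ∉ I]

No, I is not an ideal of ℤ_46


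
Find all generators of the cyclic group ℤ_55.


g generates ℤ_n iff gcd(g,n) = 1
Prime factors of 55: 5, 11
Generators are g ∈ {1,...,54} not divisible by any of these primes.
Generators: {1, 2, 3, 4, 6, 7, 8, 9, 12, 13, 14, 16, 17, 18, 19, 21, 23, 24, 26, 27, 28, 29, 31, 32, 34, 36, 37, 38, 39, 41, 42, 43, 46, 47, 48, 49, 51, 52, 53, 54}
Number of generators = φ(55) = 40

Generators of ℤ_55 = {1, 2, 3, 4, 6, 7, 8, 9, 12, 13, 14, 16, 17, 18, 19, 21, 23, 24, 26, 27, 28, 29, 31, 32, 34, 36, 37, 38, 39, 41, 42, 43, 46, 47, 48, 49, 51, 52, 53, 54}


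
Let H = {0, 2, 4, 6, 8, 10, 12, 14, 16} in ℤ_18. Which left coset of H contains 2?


2 + H = {2 + h (mod 18) : h ∈ H}
2+0=2, 2+2=4, 2+4=6, 2+6=8, 2+8=10, 2+10=12, 2+12=14, 2+14=16, 2+16=0
2 + H = {0, 2, 4, 6, 8, 10, 12, 14, 16} = 0 + H

2 + H = {0, 2, 4, 6, 8, 10, 12, 14, 16}


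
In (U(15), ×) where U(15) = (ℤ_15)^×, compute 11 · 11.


Operation: multiplication mod 15
11 · 11 = (a × b) mod 15 with a = 11, b = 11

11 · 11 = 1


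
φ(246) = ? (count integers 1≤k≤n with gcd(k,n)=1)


Factor n: 246 = 2 × 3 × 41
φ(n) = n · ∏(1 - 1/p) over distinct primes p | n
φ(246) = 246 · (1 - 1/2) · (1 - 1/3) · (1 - 1/41) = 80

φ(246) = 80


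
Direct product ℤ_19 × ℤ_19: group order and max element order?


|ℤ_19 × ℤ_19| = 19 × 19 = 361
Max element order = lcm(19,19) = 19
Cyclic? No (gcd=19)

|ℤ_19×ℤ_19| = 361, max element order = 19


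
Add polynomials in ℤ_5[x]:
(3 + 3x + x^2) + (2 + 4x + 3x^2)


Add coefficients mod 5:
x^0: 3 + 2 = 0 (mod 5)
x^1: 3 + 4 = 2 (mod 5)
x^2: 1 + 3 = 4 (mod 5)
Result: 2x + 4x^2

f + g = 2x + 4x^2


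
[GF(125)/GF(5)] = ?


GF(125) = GF(5^3), so the extension degree is 3

[GF(125)/GF(5)] = 3


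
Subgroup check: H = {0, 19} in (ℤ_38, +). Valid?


Subgroup test for H = {0, 19} in (ℤ_38, +):
(1) 0 ∈ H? Yes
(2) Closure: for all a,b ∈ H, (a+b) mod 38 ∈ H? Yes
(3) Inverses: for all a ∈ H, -a mod 38 ∈ H? Yes

Yes, H is a subgroup of ℤ_38


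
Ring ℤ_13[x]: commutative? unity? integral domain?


ℤ_13 is a field (n prime), so ℤ_13[x] is a commutative integral domain with unity
Commutative: Yes
Integral domain: Yes
Has unity: Yes

ℤ_13[x]: Commutative=Yes, Unity=Yes


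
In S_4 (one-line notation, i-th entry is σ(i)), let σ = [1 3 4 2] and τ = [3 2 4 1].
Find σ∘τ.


σ∘τ: apply τ first, then σ
1 →τ 3 →σ 4
2 →τ 2 →σ 3
3 →τ 4 →σ 2
4 →τ 1 →σ 1

σ∘τ = [4 3 2 1]


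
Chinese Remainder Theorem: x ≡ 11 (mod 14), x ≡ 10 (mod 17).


m₁ = 14, m₂ = 17, gcd = 1, so CRT applies. M = m₁·m₂ = 238
Let M₁ = M/m₁ = 17, M₂ = M/m₂ = 14
Find y₁ ≡ M₁⁻¹ (mod m₁): 17⁻¹ ≡ 5 (mod 14)
Find y₂ ≡ M₂⁻¹ (mod m₂): 14⁻¹ ≡ 11 (mod 17)
x = a₁·M₁·y₁ + a₂·M₂·y₂ = 11·17·5 + 10·14·11 = 2475
Reduce mod 238: x ≡ 95
Check: 95 mod 14 = 11 ✓, 95 mod 17 = 10 ✓

x ≡ 95 (mod 238)


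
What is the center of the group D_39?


Z(G) = {g ∈ G | gx = xg for all x ∈ G}
For odd n, Z(D_n) = {e}: no nontrivial rotation commutes with all reflections

Z(D_39) = {e}


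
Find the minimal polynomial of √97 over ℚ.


√97 satisfies x² - 97 = 0, irreducible over ℚ since 97 is squarefree

Minimal polynomial: x² - 97


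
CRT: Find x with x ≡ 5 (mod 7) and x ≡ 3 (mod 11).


m₁ = 7, m₂ = 11, gcd = 1, so CRT applies. M = m₁·m₂ = 77
Let M₁ = M/m₁ = 11, M₂ = M/m₂ = 7
Find y₁ ≡ M₁⁻¹ (mod m₁): 11⁻¹ ≡ 2 (mod 7)
Find y₂ ≡ M₂⁻¹ (mod m₂): 7⁻¹ ≡ 8 (mod 11)
x = a₁·M₁·y₁ + a₂·M₂·y₂ = 5·11·2 + 3·7·8 = 278
Reduce mod 77: x ≡ 47
Check: 47 mod 7 = 5 ✓, 47 mod 11 = 3 ✓

x ≡ 47 (mod 77)


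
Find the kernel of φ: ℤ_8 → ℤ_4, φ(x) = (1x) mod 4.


Kernel = preimage of identity
ker(φ) = {x ∈ ℤ_8 : 1x ≡ 0 (mod 4)}. Since 4 | 8, φ is well-defined. The kernel is the cyclic subgroup ⟨4⟩ of ℤ_8 (order 2), i.e. {0, 4}

ker(φ) = {0, 4}


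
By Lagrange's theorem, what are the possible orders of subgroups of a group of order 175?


Lagrange's theorem: |H| divides |G|
|G| = 175
Divisors of 175: 1, 5, 7, 25, 35, 175

Possible subgroup orders: {1, 5, 7, 25, 35, 175}


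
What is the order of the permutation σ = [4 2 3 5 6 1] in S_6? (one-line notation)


Cycle decomposition: (1 4 5 6)
Cycle lengths: 4
Order = lcm(4) = 4

ord(σ) = 4


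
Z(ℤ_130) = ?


Z(G) = {g ∈ G | gx = xg for all x ∈ G}
ℤ_130 is abelian, so Z(G) = G

Z(ℤ_130) = ℤ_130


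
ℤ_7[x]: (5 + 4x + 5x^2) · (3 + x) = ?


Expand and collect like terms; reduce coefficients mod 7:
x^0: 5·3 = 15 ≡ 1 (mod 7)
x^1: 5·1 + 4·3 = 17 ≡ 3 (mod 7)
x^2: 4·1 + 5·3 = 19 ≡ 5 (mod 7)
x^3: 5·1 = 5 ≡ 5 (mod 7)
Result: 1 + 3x + 5x^2 + 5x^3

f · g = 1 + 3x + 5x^2 + 5x^3


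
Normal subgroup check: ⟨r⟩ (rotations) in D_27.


H = ⟨r⟩ (rotations) in D_27
The rotation subgroup ⟨r⟩ has index 2 in D_27, so it is normal

Yes, normal subgroup


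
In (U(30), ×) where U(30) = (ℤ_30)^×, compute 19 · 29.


Operation: multiplication mod 30
19 · 29 = (a × b) mod 30 with a = 19, b = 29

19 · 29 = 11


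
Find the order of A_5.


|A_n| = n!/2 (even permutations)
|A_5| = 5!/2 = 120/2 = 60

|A_5| = 60


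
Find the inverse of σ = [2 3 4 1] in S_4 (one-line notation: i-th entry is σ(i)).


To find σ⁻¹, swap domain and range:
σ(1) = 2 → σ⁻¹(2) = 1
σ(2) = 3 → σ⁻¹(3) = 2
σ(3) = 4 → σ⁻¹(4) = 3
σ(4) = 1 → σ⁻¹(1) = 4

σ⁻¹ = [4 1 2 3]


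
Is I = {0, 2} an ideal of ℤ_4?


Check ideal conditions for I = {0, 2} in ℤ_4:
(1) I is an additive subgroup? Yes
(2) For r ∈ ℤ_4 and a ∈ I: r·a ∈ I? Yes

Yes, I is an ideal of ℤ_4


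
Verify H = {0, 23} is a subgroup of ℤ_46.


Subgroup test for H = {0, 23} in (ℤ_46, +):
(1) 0 ∈ H? Yes
(2) Closure: for all a,b ∈ H, (a+b) mod 46 ∈ H? Yes
(3) Inverses: for all a ∈ H, -a mod 46 ∈ H? Yes

Yes, H is a subgroup of ℤ_46


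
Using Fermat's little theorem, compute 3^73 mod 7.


Fermat's little theorem: if p is prime and gcd(a,p)=1, then a^(p-1) ≡ 1 (mod p)
p = 7 is prime, gcd(3,7) = 1
Reduce exponent: 73 mod 6 = 1
So 3^73 ≡ 3^1 (mod 7)
3^1 mod 7 = 3

3^73 ≡ 3 (mod 7)


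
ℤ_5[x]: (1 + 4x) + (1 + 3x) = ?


Add coefficients mod 5:
x^0: 1 + 1 = 2 (mod 5)
x^1: 4 + 3 = 2 (mod 5)
Result: 2 + 2x

f + g = 2 + 2x


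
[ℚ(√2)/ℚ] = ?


√2 has minimal polynomial x² - 2 (irreducible over ℚ since 2 is squarefree)

[ℚ(√2)/ℚ] = 2


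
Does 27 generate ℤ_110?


g generates ℤ_n iff gcd(g, n) = 1
gcd(27, 110) = 1
Since gcd = 1, 27 is a generator.

Yes, 27 generates ℤ_110


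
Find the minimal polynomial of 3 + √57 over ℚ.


Let α = 3 + √57. Then α - 3 = √57, so (α - 3)² = 57, giving α² - 6α - 48 = 0. Degree 2 and α ∉ ℚ, so this is the minimal polynomial.

Minimal polynomial: x² - 6x - 48


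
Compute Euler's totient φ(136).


Factor n: 136 = 2^3 × 17
φ(n) = n · ∏(1 - 1/p) over distinct primes p | n
φ(136) = 136 · (1 - 1/2) · (1 - 1/17) = 64

φ(136) = 64


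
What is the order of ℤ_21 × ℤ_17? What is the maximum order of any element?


|ℤ_21 × ℤ_17| = 21 × 17 = 357
Max element order = lcm(21,17) = 357
Cyclic? Yes (gcd=1)

|ℤ_21×ℤ_17| = 357, max element order = 357


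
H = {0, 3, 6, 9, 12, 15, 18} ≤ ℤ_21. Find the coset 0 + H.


0 + H = {0 + h (mod 21) : h ∈ H}
0+0=0, 0+3=3, 0+6=6, 0+9=9, 0+12=12, 0+15=15, 0+18=18

0 + H = {0, 3, 6, 9, 12, 15, 18}


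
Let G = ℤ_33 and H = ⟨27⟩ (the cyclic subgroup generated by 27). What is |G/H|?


|⟨27⟩| = n / gcd(27, 33) = 33 / 3 = 11
H is normal (ℤ_33 is abelian).
|G/H| = |G| / |H| = 33 / 11 = 3

|G/H| = 3


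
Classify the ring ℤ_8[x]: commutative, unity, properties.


ℤ_8 has zero divisors (2·4 ≡ 0), and these lift to constant zero divisors in ℤ_8[x]; so not an integral domain
Commutative: Yes
Integral domain: No
Has unity: Yes

ℤ_8[x]: Commutative=Yes, Unity=Yes


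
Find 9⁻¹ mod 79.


Use the extended Euclidean algorithm to write 1 = 9·s + 79·t; then s mod 79 is the inverse.
Euclidean algorithm:
  9 = 0·79 + 9
  79 = 8·9 + 7
  9 = 1·7 + 2
  7 = 3·2 + 1
  2 = 2·1 + 0
gcd(9,79) = 1
Back-substitution gives: 9·(-35) + 79·(4) = 1
So 9⁻¹ ≡ -35 ≡ 44 (mod 79)
Check: 9 × 44 = 396 ≡ 1 (mod 79) ✓

9⁻¹ ≡ 44 (mod 79)


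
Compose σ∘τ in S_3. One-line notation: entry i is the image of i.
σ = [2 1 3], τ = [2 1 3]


σ∘τ: apply τ first, then σ
1 →τ 2 →σ 1
2 →τ 1 →σ 2
3 →τ 3 →σ 3

σ∘τ = [1 2 3]


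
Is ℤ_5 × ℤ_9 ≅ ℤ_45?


Comparing ℤ_5 × ℤ_9 and ℤ_45:
gcd(5,9) = 1, so ℤ_5 × ℤ_9 ≅ ℤ_45 (CRT)

Yes, ℤ_5 × ℤ_9 ≅ ℤ_45


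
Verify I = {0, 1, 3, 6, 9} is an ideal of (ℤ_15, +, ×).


Check ideal conditions for I = {0, 1, 3, 6, 9} in ℤ_15:
(1) I is an additive subgroup? No
(2) For r ∈ ℤ_15 and a ∈ I: r·a ∈ I? No  [counterexample: r=2, a=1, r·a mod 15 = 2 ∉ I]

No, I is not an ideal of ℤ_15


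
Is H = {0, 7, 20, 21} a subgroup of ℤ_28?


Subgroup test for H = {0, 7, 20, 21} in (ℤ_28, +):
(1) 0 ∈ H? Yes
(2) Closure: for all a,b ∈ H, (a+b) mod 28 ∈ H? No  [counterexample: 7 + 7 = 14 ∉ H]
(3) Inverses: for all a ∈ H, -a mod 28 ∈ H? No

No, H is not a subgroup of ℤ_28


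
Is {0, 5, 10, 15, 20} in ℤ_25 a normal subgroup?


H = {0, 5, 10, 15, 20} in ℤ_25
ℤ_25 is abelian; every subgroup of an abelian group is normal

Yes, normal subgroup


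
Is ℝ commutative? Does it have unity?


ℝ is a field: commutative, has unity, every nonzero element is a unit (hence an integral domain)
Commutative: Yes
Integral domain: Yes
Has unity: Yes

ℝ: Commutative=Yes, Unity=Yes


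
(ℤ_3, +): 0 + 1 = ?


Operation: addition mod 3
0 + 1 = (a + b) mod 3 with a = 0, b = 1

0 + 1 = 1


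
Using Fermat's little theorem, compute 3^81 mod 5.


Fermat's little theorem: if p is prime and gcd(a,p)=1, then a^(p-1) ≡ 1 (mod p)
p = 5 is prime, gcd(3,5) = 1
Reduce exponent: 81 mod 4 = 1
So 3^81 ≡ 3^1 (mod 5)
3^1 mod 5 = 3

3^81 ≡ 3 (mod 5)


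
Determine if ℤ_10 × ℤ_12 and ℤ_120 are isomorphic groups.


Comparing ℤ_10 × ℤ_12 and ℤ_120:
gcd(10,12) = 2 ≠ 1. Max element order in ℤ_10×ℤ_12 is lcm(10,12) = 60 < 120, so it has no element of order 120

No, ℤ_10 × ℤ_12 ≇ ℤ_120


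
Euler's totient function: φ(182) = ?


Factor n: 182 = 2 × 7 × 13
φ(n) = n · ∏(1 - 1/p) over distinct primes p | n
φ(182) = 182 · (1 - 1/2) · (1 - 1/7) · (1 - 1/13) = 72

φ(182) = 72


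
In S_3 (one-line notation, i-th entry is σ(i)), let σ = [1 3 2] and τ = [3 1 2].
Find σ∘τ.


σ∘τ: apply τ first, then σ
1 →τ 3 →σ 2
2 →τ 1 →σ 1
3 →τ 2 →σ 3

σ∘τ = [2 1 3]


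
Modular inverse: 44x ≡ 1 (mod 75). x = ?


Use the extended Euclidean algorithm to write 1 = 44·s + 75·t; then s mod 75 is the inverse.
Euclidean algorithm:
  44 = 0·75 + 44
  75 = 1·44 + 31
  44 = 1·31 + 13
  31 = 2·13 + 5
  13 = 2·5 + 3
  5 = 1·3 + 2
  3 = 1·2 + 1
  2 = 2·1 + 0
gcd(44,75) = 1
Back-substitution gives: 44·(29) + 75·(-17) = 1
So 44⁻¹ ≡ 29 ≡ 29 (mod 75)
Check: 44 × 29 = 1276 ≡ 1 (mod 75) ✓

44⁻¹ ≡ 29 (mod 75)


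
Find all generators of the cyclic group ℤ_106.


g generates ℤ_n iff gcd(g,n) = 1
Prime factors of 106: 2, 53
Generators are g ∈ {1,...,105} not divisible by any of these primes.
Generators: {1, 3, 5, 7, 9, 11, 13, 15, 17, 19, 21, 23, 25, 27, 29, 31, 33, 35, 37, 39, 41, 43, 45, 47, 49, 51, 55, 57, 59, 61, 63, 65, 67, 69, 71, 73, 75, 77, 79, 81, 83, 85, 87, 89, 91, 93, 95, 97, 99, 101, 103, 105}
Number of generators = φ(106) = 52

Generators of ℤ_106 = {1, 3, 5, 7, 9, 11, 13, 15, 17, 19, 21, 23, 25, 27, 29, 31, 33, 35, 37, 39, 41, 43, 45, 47, 49, 51, 55, 57, 59, 61, 63, 65, 67, 69, 71, 73, 75, 77, 79, 81, 83, 85, 87, 89, 91, 93, 95, 97, 99, 101, 103, 105}


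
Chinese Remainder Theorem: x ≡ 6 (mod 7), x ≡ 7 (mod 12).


m₁ = 7, m₂ = 12, gcd = 1, so CRT applies. M = m₁·m₂ = 84
Let M₁ = M/m₁ = 12, M₂ = M/m₂ = 7
Find y₁ ≡ M₁⁻¹ (mod m₁): 12⁻¹ ≡ 3 (mod 7)
Find y₂ ≡ M₂⁻¹ (mod m₂): 7⁻¹ ≡ 7 (mod 12)
x = a₁·M₁·y₁ + a₂·M₂·y₂ = 6·12·3 + 7·7·7 = 559
Reduce mod 84: x ≡ 55
Check: 55 mod 7 = 6 ✓, 55 mod 12 = 7 ✓

x ≡ 55 (mod 84)


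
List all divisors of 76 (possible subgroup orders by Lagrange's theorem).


Lagrange's theorem: |H| divides |G|
|G| = 76
Divisors of 76: 1, 2, 4, 19, 38, 76

Possible subgroup orders: {1, 2, 4, 19, 38, 76}


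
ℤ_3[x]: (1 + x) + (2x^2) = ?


Add coefficients mod 3:
x^0: 1 + 0 = 1 (mod 3)
x^1: 1 + 0 = 1 (mod 3)
x^2: 0 + 2 = 2 (mod 3)
Result: 1 + x + 2x^2

f + g = 1 + x + 2x^2


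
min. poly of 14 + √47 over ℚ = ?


Let α = 14 + √47. Then α - 14 = √47, so (α - 14)² = 47, giving α² - 28α + 149 = 0. Degree 2 and α ∉ ℚ, so this is the minimal polynomial.

Minimal polynomial: x² - 28x + 149


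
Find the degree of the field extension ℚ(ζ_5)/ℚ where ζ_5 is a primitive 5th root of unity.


[ℚ(ζ_n):ℚ] = deg Φ_n(x) = φ(n). Here φ(5) = 4

[ℚ(ζ_5)/ℚ where ζ_5 is a primitive 5th root of unity] = 4


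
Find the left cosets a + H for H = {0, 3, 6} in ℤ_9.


H = {0, 3, 6}, |H| = 3
Number of cosets = |G|/|H| = 9/3 = 3
0 + H = {0, 3, 6}
1 + H = {1, 4, 7}
2 + H = {2, 5, 8}

Cosets: 0+H={0,3,6}; 1+H={1,4,7}; 2+H={2,5,8}


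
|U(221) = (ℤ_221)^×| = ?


U(n) is the group of units mod n; |U(n)| = φ(n)
|U(221)| = φ(221) = 192

|U(221) = (ℤ_221)^×| = 192
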